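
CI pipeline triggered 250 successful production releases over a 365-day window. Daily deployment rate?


Formula: deployments per day = releases / days
= 250 / 365
= 0.685 deploys/day
(equivalently, 4.79 deploys/week)

0.685 deploys/day


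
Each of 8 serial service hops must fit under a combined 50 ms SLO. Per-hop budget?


Formula: per_stage = total_budget / stages
per_stage = 50 / 8
per_stage = 6.25 ms

6.25 ms


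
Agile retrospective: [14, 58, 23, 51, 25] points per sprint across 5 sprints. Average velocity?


Formula: Avg velocity = Total points / Number of sprints
Points: [14, 58, 23, 51, 25]
Sum = 14 + 58 + 23 + 51 + 25 = 171
Avg velocity = 171 / 5 = 34.2 points/sprint

34.2 points/sprint


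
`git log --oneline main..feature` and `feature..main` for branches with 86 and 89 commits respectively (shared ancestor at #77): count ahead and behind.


Common ancestor: commit #77
feature commits after divergence: 86 - 77 = 9
main commits after divergence: 89 - 77 = 12
feature is 9 commits ahead of main
main is 12 commits ahead of feature

feature ahead: 9, main ahead: 12


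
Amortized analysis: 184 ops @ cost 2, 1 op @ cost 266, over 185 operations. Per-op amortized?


Formula: Amortized cost = Total cost / Operations
Total cost = (184 * 2) + (1 * 266)
Total cost = 368 + 266 = 634
Amortized = 634 / 185 = 3.427

3.427


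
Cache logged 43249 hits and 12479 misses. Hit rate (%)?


Formula: hit rate = hits / (hits + misses) * 100
hit rate = 43249 / (43249 + 12479) * 100
hit rate = 43249 / 55728 * 100
hit rate = 77.61%

77.61%


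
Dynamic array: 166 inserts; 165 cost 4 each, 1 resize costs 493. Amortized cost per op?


Formula: Amortized cost = Total cost / Operations
Total cost = (165 * 4) + (1 * 493)
Total cost = 660 + 493 = 1153
Amortized = 1153 / 166 = 6.9458

6.9458


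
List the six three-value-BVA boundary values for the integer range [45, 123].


Range: [45, 123]
Boundaries: just below min, min, min+1, max-1, max, just above max
Values: [44, 45, 46, 122, 123, 124]

[44, 45, 46, 122, 123, 124]


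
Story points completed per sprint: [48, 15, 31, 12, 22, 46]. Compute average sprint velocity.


Formula: Avg velocity = Total points / Number of sprints
Points: [48, 15, 31, 12, 22, 46]
Sum = 48 + 15 + 31 + 12 + 22 + 46 = 174
Avg velocity = 174 / 6 = 29.0 points/sprint

29.0 points/sprint


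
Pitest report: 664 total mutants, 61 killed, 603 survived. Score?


Mutation score = killed / total * 100
Mutation score = 61 / 664 * 100
Mutation score = 9.19%

9.19%


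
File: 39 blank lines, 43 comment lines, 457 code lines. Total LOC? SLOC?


Total LOC = blank + comment + code
Total LOC = 39 + 43 + 457 = 539
SLOC (source only) = code = 457

Total LOC: 539, SLOC: 457


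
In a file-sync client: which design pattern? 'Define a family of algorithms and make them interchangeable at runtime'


This matches the Strategy pattern

Strategy


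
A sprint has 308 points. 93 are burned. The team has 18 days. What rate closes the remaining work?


Formula: Required rate = Remaining points / Days left
Remaining = 308 - 93 = 215 points
Required rate = 215 / 18 = 11.94 points/day

11.94 points/day


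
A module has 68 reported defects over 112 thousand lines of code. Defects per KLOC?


Defect density = defects / KLOC
Defect density = 68 / 112
Defect density = 0.607 defects/KLOC

0.607 defects/KLOC


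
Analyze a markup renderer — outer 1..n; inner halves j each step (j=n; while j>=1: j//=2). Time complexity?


Reasoning: n times log n
Complexity: O(n log n)

O(n log n)


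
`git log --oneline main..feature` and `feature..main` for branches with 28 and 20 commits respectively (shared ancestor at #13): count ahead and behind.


Common ancestor: commit #13
feature commits after divergence: 28 - 13 = 15
main commits after divergence: 20 - 13 = 7
feature is 15 commits ahead of main
main is 7 commits ahead of feature

feature ahead: 15, main ahead: 7


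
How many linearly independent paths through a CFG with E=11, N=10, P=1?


Formula: V(G) = E - N + 2P
V(G) = 11 - 10 + 2*1
V(G) = 1 + 2
V(G) = 3

3


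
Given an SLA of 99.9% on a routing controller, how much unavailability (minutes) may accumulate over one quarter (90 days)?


Formula: allowed downtime = period * (100 - SLA) / 100
Period (quarter (90 days)) = 129600 minutes
Unavailability fraction = (100 - 99.9) / 100
Allowed downtime = 129600 * (100 - 99.9) / 100
Allowed downtime = 129.6 minutes

129.6 minutes


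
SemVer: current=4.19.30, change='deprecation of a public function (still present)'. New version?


Current: 4.19.30
Change category: 'deprecation of a public function (still present)' → minor bump
SemVer rule: minor bump → increment MINOR, reset PATCH to 0 (MAJOR unchanged)
New: 4.20.0

4.20.0


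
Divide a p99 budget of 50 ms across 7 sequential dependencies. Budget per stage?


Formula: per_stage = total_budget / stages
per_stage = 50 / 7
per_stage = 7.14 ms

7.14 ms


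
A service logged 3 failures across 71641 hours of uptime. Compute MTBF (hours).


Formula: MTBF = Total operating time / Number of failures
MTBF = 71641 / 3
MTBF = 23880.33 hours

23880.33 hours


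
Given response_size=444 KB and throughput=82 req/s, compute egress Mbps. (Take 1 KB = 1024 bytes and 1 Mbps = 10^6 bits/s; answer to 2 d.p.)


Formula: Mbps = payload_bytes * RPS * 8 / 1e6
Payload per request = 444 KB = 444 * 1024 = 454656 bytes
Total bytes/sec = 454656 * 82 = 37281792
Total bits/sec = 37281792 * 8 = 298254336
Mbps = 298254336 / 1e6 = 298.25

298.25 Mbps


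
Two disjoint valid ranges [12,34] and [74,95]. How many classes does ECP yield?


Valid ranges: [12,34] and [74,95]
Class 1: x < 12 — invalid
Class 2: 12 ≤ x ≤ 34 — valid
Class 3: 34 < x < 74 — invalid (gap between ranges)
Class 4: 74 ≤ x ≤ 95 — valid
Class 5: x > 95 — invalid
Total equivalence classes: 5

5 equivalence classes


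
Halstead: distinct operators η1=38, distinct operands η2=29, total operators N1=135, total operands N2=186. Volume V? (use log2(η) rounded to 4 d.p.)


Formula: V = N * log2(η), where N = N1 + N2 and η = η1 + η2
η = 38 + 29 = 67
N = 135 + 186 = 321
log2(67) ≈ 6.0661
V = 321 * 6.0661 = 1947.22

1947.22


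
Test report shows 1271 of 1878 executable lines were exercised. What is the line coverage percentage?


Coverage = covered / total * 100
Coverage = 1271 / 1878 * 100
Coverage = 67.68%

67.68%


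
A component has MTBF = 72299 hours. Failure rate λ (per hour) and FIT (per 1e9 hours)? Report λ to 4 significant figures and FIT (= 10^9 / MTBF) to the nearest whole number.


Formula: λ = 1 / MTBF; FIT = λ × 1e9 = 1e9 / MTBF
λ = 1 / 72299 ≈ 1.383e-05 failures/hour
FIT = 1e9 / 72299 ≈ 13831 failures per 1e9 hours (nearest whole number)

λ = 1.383e-05 /h, FIT = 13831


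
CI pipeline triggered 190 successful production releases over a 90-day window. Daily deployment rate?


Formula: deployments per day = releases / days
= 190 / 90
= 2.111 deploys/day
(equivalently, 14.78 deploys/week)

2.111 deploys/day


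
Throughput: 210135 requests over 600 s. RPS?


Formula: throughput = requests / seconds
throughput = 210135 / 600
throughput = 350.23 requests/second

350.23 requests/second


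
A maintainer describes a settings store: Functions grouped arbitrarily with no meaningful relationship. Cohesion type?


Reasoning: Worst: random grouping
Type: Coincidental cohesion

Coincidental cohesion


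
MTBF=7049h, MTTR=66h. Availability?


Availability = MTBF / (MTBF + MTTR)
Availability = 7049 / (7049 + 66)
Availability = 7049 / 7115
Availability = 99.0724%

99.0724%


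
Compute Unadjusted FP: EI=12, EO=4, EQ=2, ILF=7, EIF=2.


UFP = EI*4 + EO*5 + EQ*4 + ILF*10 + EIF*7
UFP = 12*4 + 4*5 + 2*4 + 7*10 + 2*7
UFP = 48 + 20 + 8 + 70 + 14
UFP = 160

160


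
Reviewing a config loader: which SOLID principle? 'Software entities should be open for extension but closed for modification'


This describes the Open/Closed Principle (OCP)

Open/Closed Principle (OCP)


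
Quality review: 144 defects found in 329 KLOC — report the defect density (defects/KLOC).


Defect density = defects / KLOC
Defect density = 144 / 329
Defect density = 0.438 defects/KLOC

0.438 defects/KLOC


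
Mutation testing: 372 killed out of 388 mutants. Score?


Mutation score = killed / total * 100
Mutation score = 372 / 388 * 100
Mutation score = 95.88%

95.88%


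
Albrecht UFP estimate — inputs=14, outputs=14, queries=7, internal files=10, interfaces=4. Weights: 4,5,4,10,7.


UFP = EI*4 + EO*5 + EQ*4 + ILF*10 + EIF*7
UFP = 14*4 + 14*5 + 7*4 + 10*10 + 4*7
UFP = 56 + 70 + 28 + 100 + 28
UFP = 282

282


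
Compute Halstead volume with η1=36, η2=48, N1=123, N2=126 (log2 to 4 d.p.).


Formula: V = N * log2(η), where N = N1 + N2 and η = η1 + η2
η = 36 + 48 = 84
N = 123 + 126 = 249
log2(84) ≈ 6.3923
V = 249 * 6.3923 = 1591.68

1591.68


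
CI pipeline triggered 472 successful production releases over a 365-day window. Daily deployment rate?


Formula: deployments per day = releases / days
= 472 / 365
= 1.293 deploys/day
(equivalently, 9.05 deploys/week)

1.293 deploys/day


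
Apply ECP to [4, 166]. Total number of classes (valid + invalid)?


Valid range: [4, 166]
Class 1: x < 4 — invalid
Class 2: 4 ≤ x ≤ 166 — valid
Class 3: x > 166 — invalid
Total equivalence classes: 3

3 equivalence classes


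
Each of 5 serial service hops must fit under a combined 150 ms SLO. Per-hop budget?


Formula: per_stage = total_budget / stages
per_stage = 150 / 5
per_stage = 30.0 ms

30.0 ms


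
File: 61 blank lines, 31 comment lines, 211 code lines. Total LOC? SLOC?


Total LOC = blank + comment + code
Total LOC = 61 + 31 + 211 = 303
SLOC (source only) = code = 211

Total LOC: 303, SLOC: 211


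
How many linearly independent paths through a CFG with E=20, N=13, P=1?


Formula: V(G) = E - N + 2P
V(G) = 20 - 13 + 2*1
V(G) = 7 + 2
V(G) = 9

9


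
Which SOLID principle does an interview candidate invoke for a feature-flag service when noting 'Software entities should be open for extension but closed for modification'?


This describes the Open/Closed Principle (OCP)

Open/Closed Principle (OCP)


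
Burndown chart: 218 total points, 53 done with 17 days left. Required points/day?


Formula: Required rate = Remaining points / Days left
Remaining = 218 - 53 = 165 points
Required rate = 165 / 17 = 9.71 points/day

9.71 points/day


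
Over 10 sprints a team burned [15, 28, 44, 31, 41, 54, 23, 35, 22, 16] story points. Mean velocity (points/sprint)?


Formula: Avg velocity = Total points / Number of sprints
Points: [15, 28, 44, 31, 41, 54, 23, 35, 22, 16]
Sum = 15 + 28 + 44 + 31 + 41 + 54 + 23 + 35 + 22 + 16 = 309
Avg velocity = 309 / 10 = 30.9 points/sprint

30.9 points/sprint


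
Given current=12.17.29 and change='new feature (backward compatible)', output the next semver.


Current: 12.17.29
Change category: 'new feature (backward compatible)' → minor bump
SemVer rule: minor bump → increment MINOR, reset PATCH to 0 (MAJOR unchanged)
New: 12.18.0

12.18.0


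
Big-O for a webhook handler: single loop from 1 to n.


Reasoning: one pass through n items
Complexity: O(n)

O(n)


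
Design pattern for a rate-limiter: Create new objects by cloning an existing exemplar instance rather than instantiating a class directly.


This matches the Prototype pattern

Prototype


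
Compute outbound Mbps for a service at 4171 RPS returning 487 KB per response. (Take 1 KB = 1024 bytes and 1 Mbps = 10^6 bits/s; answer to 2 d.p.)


Formula: Mbps = payload_bytes * RPS * 8 / 1e6
Payload per request = 487 KB = 487 * 1024 = 498688 bytes
Total bytes/sec = 498688 * 4171 = 2080027648
Total bits/sec = 2080027648 * 8 = 16640221184
Mbps = 16640221184 / 1e6 = 16640.22

16640.22 Mbps


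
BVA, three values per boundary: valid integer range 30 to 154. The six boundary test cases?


Range: [30, 154]
Boundaries: just below min, min, min+1, max-1, max, just above max
Values: [29, 30, 31, 153, 154, 155]

[29, 30, 31, 153, 154, 155]


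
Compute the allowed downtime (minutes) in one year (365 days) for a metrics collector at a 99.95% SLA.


Formula: allowed downtime = period * (100 - SLA) / 100
Period (year (365 days)) = 525600 minutes
Unavailability fraction = (100 - 99.95) / 100
Allowed downtime = 525600 * (100 - 99.95) / 100
Allowed downtime = 262.8 minutes

262.8 minutes


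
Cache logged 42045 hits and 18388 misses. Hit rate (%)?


Formula: hit rate = hits / (hits + misses) * 100
hit rate = 42045 / (42045 + 18388) * 100
hit rate = 42045 / 60433 * 100
hit rate = 69.57%

69.57%


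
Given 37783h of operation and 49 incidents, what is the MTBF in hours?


Formula: MTBF = Total operating time / Number of failures
MTBF = 37783 / 49
MTBF = 771.08 hours

771.08 hours


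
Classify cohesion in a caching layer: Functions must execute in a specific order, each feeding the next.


Reasoning: Output of one is input to next
Type: Sequential cohesion

Sequential cohesion


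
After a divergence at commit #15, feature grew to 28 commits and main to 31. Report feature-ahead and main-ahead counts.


Common ancestor: commit #15
feature commits after divergence: 28 - 15 = 13
main commits after divergence: 31 - 15 = 16
feature is 13 commits ahead of main
main is 16 commits ahead of feature

feature ahead: 13, main ahead: 16


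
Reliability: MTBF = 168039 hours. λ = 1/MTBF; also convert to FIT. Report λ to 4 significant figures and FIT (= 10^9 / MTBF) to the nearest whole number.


Formula: λ = 1 / MTBF; FIT = λ × 1e9 = 1e9 / MTBF
λ = 1 / 168039 ≈ 5.951e-06 failures/hour
FIT = 1e9 / 168039 ≈ 5951 failures per 1e9 hours (nearest whole number)

λ = 5.951e-06 /h, FIT = 5951


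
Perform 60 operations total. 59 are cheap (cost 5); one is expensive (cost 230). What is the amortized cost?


Formula: Amortized cost = Total cost / Operations
Total cost = (59 * 5) + (1 * 230)
Total cost = 295 + 230 = 525
Amortized = 525 / 60 = 8.75

8.75


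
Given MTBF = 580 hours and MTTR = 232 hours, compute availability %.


Availability = MTBF / (MTBF + MTTR)
Availability = 580 / (580 + 232)
Availability = 580 / 812
Availability = 71.4286%

71.4286%


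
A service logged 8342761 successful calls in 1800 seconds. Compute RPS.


Formula: throughput = requests / seconds
throughput = 8342761 / 1800
throughput = 4634.87 requests/second

4634.87 requests/second


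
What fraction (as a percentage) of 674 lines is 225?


Coverage = covered / total * 100
Coverage = 225 / 674 * 100
Coverage = 33.38%

33.38%


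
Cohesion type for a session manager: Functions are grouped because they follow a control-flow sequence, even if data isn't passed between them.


Reasoning: Grouped by order of execution within a routine, not by data flow
Type: Procedural cohesion

Procedural cohesion


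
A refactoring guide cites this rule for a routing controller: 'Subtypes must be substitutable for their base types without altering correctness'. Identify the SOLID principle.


This describes the Liskov Substitution Principle (LSP)

Liskov Substitution Principle (LSP)


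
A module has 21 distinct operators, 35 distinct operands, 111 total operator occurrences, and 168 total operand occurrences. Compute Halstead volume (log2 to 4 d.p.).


Formula: V = N * log2(η), where N = N1 + N2 and η = η1 + η2
η = 21 + 35 = 56
N = 111 + 168 = 279
log2(56) ≈ 5.8074
V = 279 * 5.8074 = 1620.26

1620.26


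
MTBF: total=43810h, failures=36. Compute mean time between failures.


Formula: MTBF = Total operating time / Number of failures
MTBF = 43810 / 36
MTBF = 1216.94 hours

1216.94 hours


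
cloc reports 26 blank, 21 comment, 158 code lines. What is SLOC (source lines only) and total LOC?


Total LOC = blank + comment + code
Total LOC = 26 + 21 + 158 = 205
SLOC (source only) = code = 158

Total LOC: 205, SLOC: 158


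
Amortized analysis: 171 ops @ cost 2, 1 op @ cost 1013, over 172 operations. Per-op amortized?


Formula: Amortized cost = Total cost / Operations
Total cost = (171 * 2) + (1 * 1013)
Total cost = 342 + 1013 = 1355
Amortized = 1355 / 172 = 7.8779

7.8779


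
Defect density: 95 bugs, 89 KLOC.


Defect density = defects / KLOC
Defect density = 95 / 89
Defect density = 1.067 defects/KLOC

1.067 defects/KLOC


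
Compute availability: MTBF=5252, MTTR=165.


Availability = MTBF / (MTBF + MTTR)
Availability = 5252 / (5252 + 165)
Availability = 5252 / 5417
Availability = 96.954%

96.954%


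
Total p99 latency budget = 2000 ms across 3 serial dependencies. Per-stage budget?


Formula: per_stage = total_budget / stages
per_stage = 2000 / 3
per_stage = 666.67 ms

666.67 ms


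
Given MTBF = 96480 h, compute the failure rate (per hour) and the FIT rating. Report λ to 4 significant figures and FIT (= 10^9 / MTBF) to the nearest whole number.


Formula: λ = 1 / MTBF; FIT = λ × 1e9 = 1e9 / MTBF
λ = 1 / 96480 ≈ 1.036e-05 failures/hour
FIT = 1e9 / 96480 ≈ 10365 failures per 1e9 hours (nearest whole number)

λ = 1.036e-05 /h, FIT = 10365


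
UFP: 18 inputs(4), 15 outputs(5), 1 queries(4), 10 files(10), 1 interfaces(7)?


UFP = EI*4 + EO*5 + EQ*4 + ILF*10 + EIF*7
UFP = 18*4 + 15*5 + 1*4 + 10*10 + 1*7
UFP = 72 + 75 + 4 + 100 + 7
UFP = 258

258


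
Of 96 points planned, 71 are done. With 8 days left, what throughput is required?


Formula: Required rate = Remaining points / Days left
Remaining = 96 - 71 = 25 points
Required rate = 25 / 8 = 3.13 points/day

3.13 points/day


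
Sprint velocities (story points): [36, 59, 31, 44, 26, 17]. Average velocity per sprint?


Formula: Avg velocity = Total points / Number of sprints
Points: [36, 59, 31, 44, 26, 17]
Sum = 36 + 59 + 31 + 44 + 26 + 17 = 213
Avg velocity = 213 / 6 = 35.5 points/sprint

35.5 points/sprint


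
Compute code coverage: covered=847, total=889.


Coverage = covered / total * 100
Coverage = 847 / 889 * 100
Coverage = 95.28%

95.28%


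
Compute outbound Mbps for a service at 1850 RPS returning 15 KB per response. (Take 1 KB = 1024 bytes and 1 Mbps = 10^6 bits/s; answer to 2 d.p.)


Formula: Mbps = payload_bytes * RPS * 8 / 1e6
Payload per request = 15 KB = 15 * 1024 = 15360 bytes
Total bytes/sec = 15360 * 1850 = 28416000
Total bits/sec = 28416000 * 8 = 227328000
Mbps = 227328000 / 1e6 = 227.33

227.33 Mbps


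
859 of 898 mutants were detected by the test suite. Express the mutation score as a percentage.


Mutation score = killed / total * 100
Mutation score = 859 / 898 * 100
Mutation score = 95.66%

95.66%


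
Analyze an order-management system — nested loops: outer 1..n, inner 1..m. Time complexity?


Reasoning: product of independent bounds
Complexity: O(n*m)

O(n*m)


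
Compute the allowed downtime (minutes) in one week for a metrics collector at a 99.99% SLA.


Formula: allowed downtime = period * (100 - SLA) / 100
Period (week) = 10080 minutes
Unavailability fraction = (100 - 99.99) / 100
Allowed downtime = 10080 * (100 - 99.99) / 100
Allowed downtime = 1.008 minutes

1.008 minutes


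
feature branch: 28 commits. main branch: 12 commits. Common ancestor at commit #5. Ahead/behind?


Common ancestor: commit #5
feature commits after divergence: 28 - 5 = 23
main commits after divergence: 12 - 5 = 7
feature is 23 commits ahead of main
main is 7 commits ahead of feature

feature ahead: 23, main ahead: 7


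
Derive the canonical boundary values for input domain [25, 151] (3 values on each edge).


Range: [25, 151]
Boundaries: just below min, min, min+1, max-1, max, just above max
Values: [24, 25, 26, 150, 151, 152]

[24, 25, 26, 150, 151, 152]


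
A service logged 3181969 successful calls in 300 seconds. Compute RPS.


Formula: throughput = requests / seconds
throughput = 3181969 / 300
throughput = 10606.56 requests/second

10606.56 requests/second


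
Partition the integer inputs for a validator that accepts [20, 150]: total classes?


Valid range: [20, 150]
Class 1: x < 20 — invalid
Class 2: 20 ≤ x ≤ 150 — valid
Class 3: x > 150 — invalid
Total equivalence classes: 3

3 equivalence classes


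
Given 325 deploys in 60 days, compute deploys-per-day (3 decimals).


Formula: deployments per day = releases / days
= 325 / 60
= 5.417 deploys/day
(equivalently, 37.92 deploys/week)

5.417 deploys/day


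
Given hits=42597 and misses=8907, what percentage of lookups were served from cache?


Formula: hit rate = hits / (hits + misses) * 100
hit rate = 42597 / (42597 + 8907) * 100
hit rate = 42597 / 51504 * 100
hit rate = 82.71%

82.71%


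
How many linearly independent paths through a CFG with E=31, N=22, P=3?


Formula: V(G) = E - N + 2P
V(G) = 31 - 22 + 2*3
V(G) = 9 + 6
V(G) = 15

15


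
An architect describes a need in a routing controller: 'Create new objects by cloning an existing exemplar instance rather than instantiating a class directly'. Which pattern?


This matches the Prototype pattern

Prototype


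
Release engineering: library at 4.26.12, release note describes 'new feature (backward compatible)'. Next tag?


Current: 4.26.12
Change category: 'new feature (backward compatible)' → minor bump
SemVer rule: minor bump → increment MINOR, reset PATCH to 0 (MAJOR unchanged)
New: 4.27.0

4.27.0


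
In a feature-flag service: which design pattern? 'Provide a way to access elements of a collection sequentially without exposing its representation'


This matches the Iterator pattern

Iterator


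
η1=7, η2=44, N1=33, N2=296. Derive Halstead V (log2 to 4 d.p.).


Formula: V = N * log2(η), where N = N1 + N2 and η = η1 + η2
η = 7 + 44 = 51
N = 33 + 296 = 329
log2(51) ≈ 5.6724
V = 329 * 5.6724 = 1866.22

1866.22


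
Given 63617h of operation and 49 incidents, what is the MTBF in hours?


Formula: MTBF = Total operating time / Number of failures
MTBF = 63617 / 49
MTBF = 1298.31 hours

1298.31 hours


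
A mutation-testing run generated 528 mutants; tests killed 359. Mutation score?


Mutation score = killed / total * 100
Mutation score = 359 / 528 * 100
Mutation score = 67.99%

67.99%


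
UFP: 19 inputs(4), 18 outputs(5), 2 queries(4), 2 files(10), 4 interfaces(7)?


UFP = EI*4 + EO*5 + EQ*4 + ILF*10 + EIF*7
UFP = 19*4 + 18*5 + 2*4 + 2*10 + 4*7
UFP = 76 + 90 + 8 + 20 + 28
UFP = 222

222


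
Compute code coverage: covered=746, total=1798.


Coverage = covered / total * 100
Coverage = 746 / 1798 * 100
Coverage = 41.49%

41.49%


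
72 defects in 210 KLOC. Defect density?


Defect density = defects / KLOC
Defect density = 72 / 210
Defect density = 0.343 defects/KLOC

0.343 defects/KLOC


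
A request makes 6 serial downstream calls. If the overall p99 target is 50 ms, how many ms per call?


Formula: per_stage = total_budget / stages
per_stage = 50 / 6
per_stage = 8.33 ms

8.33 ms


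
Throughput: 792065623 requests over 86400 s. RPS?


Formula: throughput = requests / seconds
throughput = 792065623 / 86400
throughput = 9167.43 requests/second

9167.43 requests/second


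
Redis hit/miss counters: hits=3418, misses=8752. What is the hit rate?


Formula: hit rate = hits / (hits + misses) * 100
hit rate = 3418 / (3418 + 8752) * 100
hit rate = 3418 / 12170 * 100
hit rate = 28.09%

28.09%


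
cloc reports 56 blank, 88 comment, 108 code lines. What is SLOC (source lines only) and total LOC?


Total LOC = blank + comment + code
Total LOC = 56 + 88 + 108 = 252
SLOC (source only) = code = 108

Total LOC: 252, SLOC: 108


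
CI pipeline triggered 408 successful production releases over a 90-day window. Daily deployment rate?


Formula: deployments per day = releases / days
= 408 / 90
= 4.533 deploys/day
(equivalently, 31.73 deploys/week)

4.533 deploys/day


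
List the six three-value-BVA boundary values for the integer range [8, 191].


Range: [8, 191]
Boundaries: just below min, min, min+1, max-1, max, just above max
Values: [7, 8, 9, 190, 191, 192]

[7, 8, 9, 190, 191, 192]


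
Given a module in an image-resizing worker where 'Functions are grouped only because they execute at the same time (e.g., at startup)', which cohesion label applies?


Reasoning: Related by timing only
Type: Temporal cohesion

Temporal cohesion


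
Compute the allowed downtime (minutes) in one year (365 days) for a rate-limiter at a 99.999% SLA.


Formula: allowed downtime = period * (100 - SLA) / 100
Period (year (365 days)) = 525600 minutes
Unavailability fraction = (100 - 99.999) / 100
Allowed downtime = 525600 * (100 - 99.999) / 100
Allowed downtime = 5.256 minutes

5.256 minutes


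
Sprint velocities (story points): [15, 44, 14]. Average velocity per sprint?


Formula: Avg velocity = Total points / Number of sprints
Points: [15, 44, 14]
Sum = 15 + 44 + 14 = 73
Avg velocity = 73 / 3 = 24.33 points/sprint

24.33 points/sprint


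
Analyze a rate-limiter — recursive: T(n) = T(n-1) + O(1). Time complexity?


Reasoning: linear recursion with constant work per frame
Complexity: O(n)

O(n)


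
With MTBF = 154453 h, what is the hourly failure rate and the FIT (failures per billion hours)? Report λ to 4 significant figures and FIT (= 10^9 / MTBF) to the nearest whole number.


Formula: λ = 1 / MTBF; FIT = λ × 1e9 = 1e9 / MTBF
λ = 1 / 154453 ≈ 6.474e-06 failures/hour
FIT = 1e9 / 154453 ≈ 6474 failures per 1e9 hours (nearest whole number)

λ = 6.474e-06 /h, FIT = 6474


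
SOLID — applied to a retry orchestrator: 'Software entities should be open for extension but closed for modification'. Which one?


This describes the Open/Closed Principle (OCP)

Open/Closed Principle (OCP)


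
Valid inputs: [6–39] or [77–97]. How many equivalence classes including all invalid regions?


Valid ranges: [6,39] and [77,97]
Class 1: x < 6 — invalid
Class 2: 6 ≤ x ≤ 39 — valid
Class 3: 39 < x < 77 — invalid (gap between ranges)
Class 4: 77 ≤ x ≤ 97 — valid
Class 5: x > 97 — invalid
Total equivalence classes: 5

5 equivalence classes


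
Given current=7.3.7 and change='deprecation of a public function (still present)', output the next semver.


Current: 7.3.7
Change category: 'deprecation of a public function (still present)' → minor bump
SemVer rule: minor bump → increment MINOR, reset PATCH to 0 (MAJOR unchanged)
New: 7.4.0

7.4.0


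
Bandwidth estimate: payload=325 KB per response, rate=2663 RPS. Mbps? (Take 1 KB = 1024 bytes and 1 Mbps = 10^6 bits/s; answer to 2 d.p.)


Formula: Mbps = payload_bytes * RPS * 8 / 1e6
Payload per request = 325 KB = 325 * 1024 = 332800 bytes
Total bytes/sec = 332800 * 2663 = 886246400
Total bits/sec = 886246400 * 8 = 7089971200
Mbps = 7089971200 / 1e6 = 7089.97

7089.97 Mbps


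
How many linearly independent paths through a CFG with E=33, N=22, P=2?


Formula: V(G) = E - N + 2P
V(G) = 33 - 22 + 2*2
V(G) = 11 + 4
V(G) = 15

15


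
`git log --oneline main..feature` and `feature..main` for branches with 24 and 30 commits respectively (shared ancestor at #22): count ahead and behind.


Common ancestor: commit #22
feature commits after divergence: 24 - 22 = 2
main commits after divergence: 30 - 22 = 8
feature is 2 commits ahead of main
main is 8 commits ahead of feature

feature ahead: 2, main ahead: 8


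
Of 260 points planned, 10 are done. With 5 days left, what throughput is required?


Formula: Required rate = Remaining points / Days left
Remaining = 260 - 10 = 250 points
Required rate = 250 / 5 = 50.0 points/day

50.0 points/day


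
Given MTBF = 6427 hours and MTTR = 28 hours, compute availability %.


Availability = MTBF / (MTBF + MTTR)
Availability = 6427 / (6427 + 28)
Availability = 6427 / 6455
Availability = 99.5662%

99.5662%


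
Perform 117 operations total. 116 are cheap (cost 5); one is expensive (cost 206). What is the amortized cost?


Formula: Amortized cost = Total cost / Operations
Total cost = (116 * 5) + (1 * 206)
Total cost = 580 + 206 = 786
Amortized = 786 / 117 = 6.7179

6.7179


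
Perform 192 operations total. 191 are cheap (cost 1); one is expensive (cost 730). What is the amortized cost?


Formula: Amortized cost = Total cost / Operations
Total cost = (191 * 1) + (1 * 730)
Total cost = 191 + 730 = 921
Amortized = 921 / 192 = 4.7969

4.7969


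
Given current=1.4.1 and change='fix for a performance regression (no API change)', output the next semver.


Current: 1.4.1
Change category: 'fix for a performance regression (no API change)' → patch bump
SemVer rule: patch bump → increment PATCH (MAJOR and MINOR unchanged)
New: 1.4.2

1.4.2


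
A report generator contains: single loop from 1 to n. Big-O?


Reasoning: one pass through n items
Complexity: O(n)

O(n)


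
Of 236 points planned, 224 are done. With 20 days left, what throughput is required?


Formula: Required rate = Remaining points / Days left
Remaining = 236 - 224 = 12 points
Required rate = 12 / 20 = 0.6 points/day

0.6 points/day


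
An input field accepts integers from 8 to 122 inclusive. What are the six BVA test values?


Range: [8, 122]
Boundaries: just below min, min, min+1, max-1, max, just above max
Values: [7, 8, 9, 121, 122, 123]

[7, 8, 9, 121, 122, 123]


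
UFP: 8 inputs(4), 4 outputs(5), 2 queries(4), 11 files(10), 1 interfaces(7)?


UFP = EI*4 + EO*5 + EQ*4 + ILF*10 + EIF*7
UFP = 8*4 + 4*5 + 2*4 + 11*10 + 1*7
UFP = 32 + 20 + 8 + 110 + 7
UFP = 177

177


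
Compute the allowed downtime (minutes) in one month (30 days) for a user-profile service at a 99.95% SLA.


Formula: allowed downtime = period * (100 - SLA) / 100
Period (month (30 days)) = 43200 minutes
Unavailability fraction = (100 - 99.95) / 100
Allowed downtime = 43200 * (100 - 99.95) / 100
Allowed downtime = 21.6 minutes

21.6 minutes


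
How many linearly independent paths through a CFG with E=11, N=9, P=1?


Formula: V(G) = E - N + 2P
V(G) = 11 - 9 + 2*1
V(G) = 2 + 2
V(G) = 4

4


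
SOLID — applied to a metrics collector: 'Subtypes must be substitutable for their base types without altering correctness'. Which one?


This describes the Liskov Substitution Principle (LSP)

Liskov Substitution Principle (LSP)


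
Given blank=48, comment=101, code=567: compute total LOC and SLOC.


Total LOC = blank + comment + code
Total LOC = 48 + 101 + 567 = 716
SLOC (source only) = code = 567

Total LOC: 716, SLOC: 567


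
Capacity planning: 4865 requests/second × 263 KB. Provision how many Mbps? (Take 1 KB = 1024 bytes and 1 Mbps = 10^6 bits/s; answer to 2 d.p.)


Formula: Mbps = payload_bytes * RPS * 8 / 1e6
Payload per request = 263 KB = 263 * 1024 = 269312 bytes
Total bytes/sec = 269312 * 4865 = 1310202880
Total bits/sec = 1310202880 * 8 = 10481623040
Mbps = 10481623040 / 1e6 = 10481.62

10481.62 Mbps


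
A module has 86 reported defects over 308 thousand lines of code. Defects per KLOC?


Defect density = defects / KLOC
Defect density = 86 / 308
Defect density = 0.279 defects/KLOC

0.279 defects/KLOC


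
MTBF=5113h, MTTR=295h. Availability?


Availability = MTBF / (MTBF + MTTR)
Availability = 5113 / (5113 + 295)
Availability = 5113 / 5408
Availability = 94.5451%

94.5451%


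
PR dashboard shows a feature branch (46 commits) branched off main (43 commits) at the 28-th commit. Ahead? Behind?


Common ancestor: commit #28
feature commits after divergence: 46 - 28 = 18
main commits after divergence: 43 - 28 = 15
feature is 18 commits ahead of main
main is 15 commits ahead of feature

feature ahead: 18, main ahead: 15


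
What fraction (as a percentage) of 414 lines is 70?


Coverage = covered / total * 100
Coverage = 70 / 414 * 100
Coverage = 16.91%

16.91%


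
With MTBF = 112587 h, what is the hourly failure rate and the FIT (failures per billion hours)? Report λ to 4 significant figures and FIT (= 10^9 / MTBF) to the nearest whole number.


Formula: λ = 1 / MTBF; FIT = λ × 1e9 = 1e9 / MTBF
λ = 1 / 112587 ≈ 8.882e-06 failures/hour
FIT = 1e9 / 112587 ≈ 8882 failures per 1e9 hours (nearest whole number)

λ = 8.882e-06 /h, FIT = 8882


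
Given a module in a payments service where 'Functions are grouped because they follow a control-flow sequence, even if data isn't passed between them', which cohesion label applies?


Reasoning: Grouped by order of execution within a routine, not by data flow
Type: Procedural cohesion

Procedural cohesion


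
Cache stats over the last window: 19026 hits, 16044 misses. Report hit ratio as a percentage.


Formula: hit rate = hits / (hits + misses) * 100
hit rate = 19026 / (19026 + 16044) * 100
hit rate = 19026 / 35070 * 100
hit rate = 54.25%

54.25%


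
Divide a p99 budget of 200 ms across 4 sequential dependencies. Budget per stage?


Formula: per_stage = total_budget / stages
per_stage = 200 / 4
per_stage = 50.0 ms

50.0 ms


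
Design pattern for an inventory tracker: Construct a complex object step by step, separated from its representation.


This matches the Builder pattern

Builder


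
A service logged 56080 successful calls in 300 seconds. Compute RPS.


Formula: throughput = requests / seconds
throughput = 56080 / 300
throughput = 186.93 requests/second

186.93 requests/second


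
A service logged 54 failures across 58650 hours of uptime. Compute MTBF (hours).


Formula: MTBF = Total operating time / Number of failures
MTBF = 58650 / 54
MTBF = 1086.11 hours

1086.11 hours


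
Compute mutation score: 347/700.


Mutation score = killed / total * 100
Mutation score = 347 / 700 * 100
Mutation score = 49.57%

49.57%


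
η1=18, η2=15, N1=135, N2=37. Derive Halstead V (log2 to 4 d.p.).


Formula: V = N * log2(η), where N = N1 + N2 and η = η1 + η2
η = 18 + 15 = 33
N = 135 + 37 = 172
log2(33) ≈ 5.0444
V = 172 * 5.0444 = 867.64

867.64


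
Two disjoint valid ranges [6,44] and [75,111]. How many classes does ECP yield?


Valid ranges: [6,44] and [75,111]
Class 1: x < 6 — invalid
Class 2: 6 ≤ x ≤ 44 — valid
Class 3: 44 < x < 75 — invalid (gap between ranges)
Class 4: 75 ≤ x ≤ 111 — valid
Class 5: x > 111 — invalid
Total equivalence classes: 5

5 equivalence classes


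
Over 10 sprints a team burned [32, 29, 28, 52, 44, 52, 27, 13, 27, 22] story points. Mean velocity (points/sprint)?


Formula: Avg velocity = Total points / Number of sprints
Points: [32, 29, 28, 52, 44, 52, 27, 13, 27, 22]
Sum = 32 + 29 + 28 + 52 + 44 + 52 + 27 + 13 + 27 + 22 = 326
Avg velocity = 326 / 10 = 32.6 points/sprint

32.6 points/sprint


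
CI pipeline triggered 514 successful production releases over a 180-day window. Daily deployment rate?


Formula: deployments per day = releases / days
= 514 / 180
= 2.856 deploys/day
(equivalently, 19.99 deploys/week)

2.856 deploys/day


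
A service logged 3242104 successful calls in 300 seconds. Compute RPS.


Formula: throughput = requests / seconds
throughput = 3242104 / 300
throughput = 10807.01 requests/second

10807.01 requests/second


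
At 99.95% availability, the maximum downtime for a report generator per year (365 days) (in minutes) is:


Formula: allowed downtime = period * (100 - SLA) / 100
Period (year (365 days)) = 525600 minutes
Unavailability fraction = (100 - 99.95) / 100
Allowed downtime = 525600 * (100 - 99.95) / 100
Allowed downtime = 262.8 minutes

262.8 minutes


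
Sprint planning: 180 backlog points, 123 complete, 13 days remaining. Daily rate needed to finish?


Formula: Required rate = Remaining points / Days left
Remaining = 180 - 123 = 57 points
Required rate = 57 / 13 = 4.38 points/day

4.38 points/day


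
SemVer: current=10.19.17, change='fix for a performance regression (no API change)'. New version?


Current: 10.19.17
Change category: 'fix for a performance regression (no API change)' → patch bump
SemVer rule: patch bump → increment PATCH (MAJOR and MINOR unchanged)
New: 10.19.18

10.19.18


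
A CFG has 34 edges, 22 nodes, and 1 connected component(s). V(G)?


Formula: V(G) = E - N + 2P
V(G) = 34 - 22 + 2*1
V(G) = 12 + 2
V(G) = 14

14


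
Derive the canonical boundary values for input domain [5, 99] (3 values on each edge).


Range: [5, 99]
Boundaries: just below min, min, min+1, max-1, max, just above max
Values: [4, 5, 6, 98, 99, 100]

[4, 5, 6, 98, 99, 100]


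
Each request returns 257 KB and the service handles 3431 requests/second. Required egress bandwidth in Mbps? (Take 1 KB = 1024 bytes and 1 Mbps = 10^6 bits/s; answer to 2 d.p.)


Formula: Mbps = payload_bytes * RPS * 8 / 1e6
Payload per request = 257 KB = 257 * 1024 = 263168 bytes
Total bytes/sec = 263168 * 3431 = 902929408
Total bits/sec = 902929408 * 8 = 7223435264
Mbps = 7223435264 / 1e6 = 7223.44

7223.44 Mbps


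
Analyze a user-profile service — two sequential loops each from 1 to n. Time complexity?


Reasoning: sequential dominates: O(n) + O(n) = O(n)
Complexity: O(n)

O(n)


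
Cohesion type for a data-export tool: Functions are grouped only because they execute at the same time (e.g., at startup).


Reasoning: Related by timing only
Type: Temporal cohesion

Temporal cohesion


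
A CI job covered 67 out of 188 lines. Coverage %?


Coverage = covered / total * 100
Coverage = 67 / 188 * 100
Coverage = 35.64%

35.64%


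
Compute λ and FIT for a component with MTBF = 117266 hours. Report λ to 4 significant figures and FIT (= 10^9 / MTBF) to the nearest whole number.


Formula: λ = 1 / MTBF; FIT = λ × 1e9 = 1e9 / MTBF
λ = 1 / 117266 ≈ 8.528e-06 failures/hour
FIT = 1e9 / 117266 ≈ 8528 failures per 1e9 hours (nearest whole number)

λ = 8.528e-06 /h, FIT = 8528


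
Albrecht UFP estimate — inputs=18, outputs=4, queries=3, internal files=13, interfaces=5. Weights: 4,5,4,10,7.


UFP = EI*4 + EO*5 + EQ*4 + ILF*10 + EIF*7
UFP = 18*4 + 4*5 + 3*4 + 13*10 + 5*7
UFP = 72 + 20 + 12 + 130 + 35
UFP = 269

269


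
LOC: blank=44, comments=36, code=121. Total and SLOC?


Total LOC = blank + comment + code
Total LOC = 44 + 36 + 121 = 201
SLOC (source only) = code = 121

Total LOC: 201, SLOC: 121


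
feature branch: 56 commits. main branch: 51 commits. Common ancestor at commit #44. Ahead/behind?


Common ancestor: commit #44
feature commits after divergence: 56 - 44 = 12
main commits after divergence: 51 - 44 = 7
feature is 12 commits ahead of main
main is 7 commits ahead of feature

feature ahead: 12, main ahead: 7


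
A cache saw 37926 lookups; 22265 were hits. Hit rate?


Formula: hit rate = hits / (hits + misses) * 100
hit rate = 22265 / (22265 + 15661) * 100
hit rate = 22265 / 37926 * 100
hit rate = 58.71%

58.71%


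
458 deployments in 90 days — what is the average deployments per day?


Formula: deployments per day = releases / days
= 458 / 90
= 5.089 deploys/day
(equivalently, 35.62 deploys/week)

5.089 deploys/day


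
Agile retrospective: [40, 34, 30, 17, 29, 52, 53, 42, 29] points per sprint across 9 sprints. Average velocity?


Formula: Avg velocity = Total points / Number of sprints
Points: [40, 34, 30, 17, 29, 52, 53, 42, 29]
Sum = 40 + 34 + 30 + 17 + 29 + 52 + 53 + 42 + 29 = 326
Avg velocity = 326 / 9 = 36.22 points/sprint

36.22 points/sprint


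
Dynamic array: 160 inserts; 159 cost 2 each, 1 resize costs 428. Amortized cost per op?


Formula: Amortized cost = Total cost / Operations
Total cost = (159 * 2) + (1 * 428)
Total cost = 318 + 428 = 746
Amortized = 746 / 160 = 4.6625

4.6625


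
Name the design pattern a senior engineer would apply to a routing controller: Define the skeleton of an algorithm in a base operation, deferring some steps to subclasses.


This matches the Template Method pattern

Template Method
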